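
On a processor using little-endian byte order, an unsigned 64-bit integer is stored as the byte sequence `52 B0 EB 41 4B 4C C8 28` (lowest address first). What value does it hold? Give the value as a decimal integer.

In little-endian order the low byte comes first in memory.
Reassemble most-significant byte first: 28 C8 4C 4B 41 EB B0 52 → 0x28C84C4B41EBB052.
0x28C84C4B41EBB052 = 2938682642971471954.

2938682642971471954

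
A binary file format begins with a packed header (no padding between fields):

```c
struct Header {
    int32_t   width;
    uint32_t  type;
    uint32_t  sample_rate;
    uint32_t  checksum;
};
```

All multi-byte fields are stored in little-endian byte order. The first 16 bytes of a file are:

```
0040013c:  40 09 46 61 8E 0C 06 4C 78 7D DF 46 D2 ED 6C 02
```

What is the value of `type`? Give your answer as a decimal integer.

`type` follows `width` (4 bytes), so it starts at byte offset 4 and occupies 4 bytes.
Bytes at offsets 4..7: 8E 0C 06 4C.
In little-endian order the low byte comes first in memory.
Reassemble most-significant byte first: 4C 06 0C 8E → 0x4C060C8E.
0x4C060C8E = 1275464846.

1275464846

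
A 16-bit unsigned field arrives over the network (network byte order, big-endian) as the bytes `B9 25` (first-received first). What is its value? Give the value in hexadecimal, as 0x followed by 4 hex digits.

Big-endian: lowest address holds the most-significant byte.
The bytes are already most-significant first: 0xB925.

0xB925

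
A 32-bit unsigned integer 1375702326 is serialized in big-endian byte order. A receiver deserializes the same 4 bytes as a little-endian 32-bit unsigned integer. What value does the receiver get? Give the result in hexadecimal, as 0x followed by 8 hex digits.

1375702326 in 32-bit hexadecimal is 0x51FF8D36.
Stored big-endian, the bytes at ascending addresses are 51 FF 8D 36.
Read back as little-endian, the first byte is least significant, giving 0x368DFF51.

0x368DFF51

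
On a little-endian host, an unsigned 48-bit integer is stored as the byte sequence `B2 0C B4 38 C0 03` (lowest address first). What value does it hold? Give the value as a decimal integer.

4124119927986

Little-endian: lowest address holds the least-significant byte.
Reassemble most-significant byte first: 03 C0 38 B4 0C B2 → 0x03C038B40CB2.
0x03C038B40CB2 = 4124119927986.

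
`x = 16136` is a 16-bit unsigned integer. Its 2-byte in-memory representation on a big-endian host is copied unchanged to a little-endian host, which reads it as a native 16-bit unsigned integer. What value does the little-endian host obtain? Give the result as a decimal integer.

2111

16136 in 16-bit hexadecimal is 0x3F08.
Stored big-endian, the bytes at ascending addresses are 3F 08.
Read back as little-endian, the first byte is least significant, giving 0x083F.
0x083F = 2111.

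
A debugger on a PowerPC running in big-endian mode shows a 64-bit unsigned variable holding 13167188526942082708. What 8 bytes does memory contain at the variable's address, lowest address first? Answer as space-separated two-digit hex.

B6 BB 40 33 D6 FB 56 94

13167188526942082708 in hexadecimal, padded to 64 bits, is 0xB6BB4033D6FB5694.
Split into bytes (most-significant first): B6 BB 40 33 D6 FB 56 94.
Big-endian stores the most-significant byte at the lowest address.
So the memory order matches the most-significant-first order: B6 BB 40 33 D6 FB 56 94.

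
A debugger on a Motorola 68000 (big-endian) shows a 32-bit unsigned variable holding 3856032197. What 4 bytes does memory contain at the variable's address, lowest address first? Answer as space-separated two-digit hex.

3856032197 in hexadecimal, padded to 32 bits, is 0xE5D661C5.
Split into bytes (most-significant first): E5 D6 61 C5.
Big-endian: lowest address holds the most-significant byte.
So the memory order matches the most-significant-first order: E5 D6 61 C5.

E5 D6 61 C5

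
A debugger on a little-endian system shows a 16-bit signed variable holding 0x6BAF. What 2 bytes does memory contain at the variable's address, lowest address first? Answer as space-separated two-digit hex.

Split into bytes (most-significant first): 6B AF.
Little-endian stores the least-significant byte at the lowest address.
So at ascending addresses the bytes are AF 6B.

AF 6B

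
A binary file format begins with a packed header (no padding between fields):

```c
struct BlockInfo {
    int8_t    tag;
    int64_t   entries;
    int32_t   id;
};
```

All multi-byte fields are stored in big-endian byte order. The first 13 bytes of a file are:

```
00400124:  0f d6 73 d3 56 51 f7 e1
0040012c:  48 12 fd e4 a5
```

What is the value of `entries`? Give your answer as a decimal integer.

-2993816959575400120

`entries` follows `tag` (1 byte), so it starts at byte offset 1 and occupies 8 bytes.
Bytes at offsets 1..8: D6 73 D3 56 51 F7 E1 48.
Big-endian stores the most-significant byte at the lowest address.
The bytes are already most-significant first: 0xD673D35651F7E148.
Top bit is set, so as a signed 64-bit value this is 0xD673D35651F7E148 − 2^64 = -2993816959575400120.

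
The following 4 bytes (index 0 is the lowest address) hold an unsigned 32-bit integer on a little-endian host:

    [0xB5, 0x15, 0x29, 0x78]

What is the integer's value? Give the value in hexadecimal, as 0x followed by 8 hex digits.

Little-endian stores the least-significant byte at the lowest address.
Reassemble most-significant byte first: 78 29 15 B5 → 0x782915B5.

0x782915B5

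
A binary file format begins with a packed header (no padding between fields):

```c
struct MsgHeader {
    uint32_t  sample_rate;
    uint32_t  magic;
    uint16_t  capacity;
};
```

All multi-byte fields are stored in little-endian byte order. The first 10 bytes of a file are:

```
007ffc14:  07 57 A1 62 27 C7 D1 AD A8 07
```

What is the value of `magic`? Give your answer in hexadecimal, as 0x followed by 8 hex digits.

`magic` follows `sample_rate` (4 bytes), so it starts at byte offset 4 and occupies 4 bytes.
Bytes at offsets 4..7: 27 C7 D1 AD.
In little-endian order the low byte comes first in memory.
Reassemble most-significant byte first: AD D1 C7 27 → 0xADD1C727.

0xADD1C727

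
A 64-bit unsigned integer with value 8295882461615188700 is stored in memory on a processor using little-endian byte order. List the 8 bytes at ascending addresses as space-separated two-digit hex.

8295882461615188700 in hexadecimal, padded to 64 bits, is 0x7320E52536F76ADC.
Split into bytes (most-significant first): 73 20 E5 25 36 F7 6A DC.
In little-endian order the low byte comes first in memory.
So at ascending addresses the bytes are DC 6A F7 36 25 E5 20 73.

DC 6A F7 36 25 E5 20 73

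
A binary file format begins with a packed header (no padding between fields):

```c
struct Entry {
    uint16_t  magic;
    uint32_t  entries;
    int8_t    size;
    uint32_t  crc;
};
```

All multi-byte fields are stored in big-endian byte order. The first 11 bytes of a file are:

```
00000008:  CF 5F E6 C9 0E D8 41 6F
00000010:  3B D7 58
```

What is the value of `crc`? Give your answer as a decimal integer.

1866192728

`crc` follows `magic` (2 B), `entries` (4 B), `size` (1 B), so it starts at offset 2 + 4 + 1 = 7 and occupies 4 bytes.
Bytes at offsets 7..10: 6F 3B D7 58.
Big-endian stores the most-significant byte at the lowest address.
The bytes are already most-significant first: 0x6F3BD758.
0x6F3BD758 = 1866192728.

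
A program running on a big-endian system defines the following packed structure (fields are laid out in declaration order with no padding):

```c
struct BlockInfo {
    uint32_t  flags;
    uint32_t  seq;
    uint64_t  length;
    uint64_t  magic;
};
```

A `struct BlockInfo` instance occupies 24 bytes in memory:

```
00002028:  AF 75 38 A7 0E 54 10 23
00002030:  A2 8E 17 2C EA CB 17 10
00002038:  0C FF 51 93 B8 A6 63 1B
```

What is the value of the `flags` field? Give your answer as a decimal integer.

2943695015

`flags` is the first field, at byte offset 0, occupying 4 bytes.
Bytes at offsets 0..3: AF 75 38 A7.
In big-endian order the high byte comes first in memory.
The bytes are already most-significant first: 0xAF7538A7.
0xAF7538A7 = 2943695015.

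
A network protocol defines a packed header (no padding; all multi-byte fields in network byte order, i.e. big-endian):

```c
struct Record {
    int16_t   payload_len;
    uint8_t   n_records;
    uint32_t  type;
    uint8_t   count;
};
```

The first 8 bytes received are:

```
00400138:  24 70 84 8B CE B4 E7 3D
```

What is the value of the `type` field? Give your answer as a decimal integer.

`type` follows `payload_len` (2 B), `n_records` (1 B), so it starts at offset 2 + 1 = 3 and occupies 4 bytes.
Bytes at offsets 3..6: 8B CE B4 E7.
In big-endian order the high byte comes first in memory.
The bytes are already most-significant first: 0x8BCEB4E7.
0x8BCEB4E7 = 2345579751.

2345579751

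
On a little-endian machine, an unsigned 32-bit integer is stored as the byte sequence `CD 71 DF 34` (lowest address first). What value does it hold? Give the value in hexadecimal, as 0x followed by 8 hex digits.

0x34DF71CD

In little-endian order the low byte comes first in memory.
Reassemble most-significant byte first: 34 DF 71 CD → 0x34DF71CD.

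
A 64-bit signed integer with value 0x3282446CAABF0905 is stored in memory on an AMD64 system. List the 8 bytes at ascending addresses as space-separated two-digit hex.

05 09 BF AA 6C 44 82 32

Split into bytes (most-significant first): 32 82 44 6C AA BF 09 05.
In little-endian order the low byte comes first in memory.
So at ascending addresses the bytes are 05 09 BF AA 6C 44 82 32.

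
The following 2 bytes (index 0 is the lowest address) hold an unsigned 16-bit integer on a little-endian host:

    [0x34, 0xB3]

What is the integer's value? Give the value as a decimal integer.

45876

Little-endian stores the least-significant byte at the lowest address.
Reassemble most-significant byte first: B3 34 → 0xB334.
0xB334 = 45876.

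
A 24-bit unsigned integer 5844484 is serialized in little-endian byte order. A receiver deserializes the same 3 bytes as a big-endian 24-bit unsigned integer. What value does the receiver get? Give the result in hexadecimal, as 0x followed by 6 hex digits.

0x042E59

5844484 in 24-bit hexadecimal is 0x592E04.
Stored little-endian, the bytes at ascending addresses are 04 2E 59.
Read back as big-endian, the last byte is least significant, giving 0x042E59.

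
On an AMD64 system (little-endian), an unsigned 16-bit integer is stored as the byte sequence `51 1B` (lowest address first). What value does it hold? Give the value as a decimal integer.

In little-endian order the low byte comes first in memory.
Reassemble most-significant byte first: 1B 51 → 0x1B51.
0x1B51 = 6993.

6993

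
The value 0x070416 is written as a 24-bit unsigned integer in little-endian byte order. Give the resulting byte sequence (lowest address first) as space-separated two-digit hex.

16 04 07

Split into bytes (most-significant first): 07 04 16.
Little-endian stores the least-significant byte at the lowest address.
So at ascending addresses the bytes are 16 04 07.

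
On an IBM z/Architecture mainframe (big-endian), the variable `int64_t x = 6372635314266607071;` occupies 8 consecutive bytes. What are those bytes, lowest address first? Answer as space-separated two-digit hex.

6372635314266607071 in hexadecimal, padded to 64 bits, is 0x5870260DFDF88DDF.
Split into bytes (most-significant first): 58 70 26 0D FD F8 8D DF.
Big-endian: lowest address holds the most-significant byte.
So the memory order matches the most-significant-first order: 58 70 26 0D FD F8 8D DF.

58 70 26 0D FD F8 8D DF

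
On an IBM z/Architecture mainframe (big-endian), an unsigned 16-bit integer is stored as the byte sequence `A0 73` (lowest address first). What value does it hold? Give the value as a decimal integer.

Big-endian stores the most-significant byte at the lowest address.
The bytes are already most-significant first: 0xA073.
0xA073 = 41075.

41075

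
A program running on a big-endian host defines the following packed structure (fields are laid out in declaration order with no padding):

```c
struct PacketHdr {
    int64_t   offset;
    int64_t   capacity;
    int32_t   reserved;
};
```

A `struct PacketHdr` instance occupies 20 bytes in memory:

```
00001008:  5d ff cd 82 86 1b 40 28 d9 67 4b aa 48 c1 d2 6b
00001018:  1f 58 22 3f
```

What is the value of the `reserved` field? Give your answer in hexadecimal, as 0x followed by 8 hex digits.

`reserved` follows `offset` (8 B), `capacity` (8 B), so it starts at offset 8 + 8 = 16 and occupies 4 bytes.
Bytes at offsets 16..19: 1F 58 22 3F.
In big-endian order the high byte comes first in memory.
The bytes are already most-significant first: 0x1F58223F.

0x1F58223F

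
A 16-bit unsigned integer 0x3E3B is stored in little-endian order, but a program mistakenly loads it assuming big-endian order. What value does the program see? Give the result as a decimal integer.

Stored little-endian, the bytes at ascending addresses are 3B 3E.
Read back as big-endian, the last byte is least significant, giving 0x3B3E.
0x3B3E = 15166.

15166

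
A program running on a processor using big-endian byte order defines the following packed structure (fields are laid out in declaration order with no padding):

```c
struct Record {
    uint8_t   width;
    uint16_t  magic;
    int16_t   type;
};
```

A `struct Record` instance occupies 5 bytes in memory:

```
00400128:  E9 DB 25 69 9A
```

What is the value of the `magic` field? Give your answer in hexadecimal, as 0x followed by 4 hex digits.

0xDB25

`magic` follows `width` (1 byte), so it starts at byte offset 1 and occupies 2 bytes.
Bytes at offsets 1..2: DB 25.
Big-endian: lowest address holds the most-significant byte.
The bytes are already most-significant first: 0xDB25.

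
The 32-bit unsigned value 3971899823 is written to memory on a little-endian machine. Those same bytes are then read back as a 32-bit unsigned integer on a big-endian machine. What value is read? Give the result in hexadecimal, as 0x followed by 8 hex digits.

3971899823 in 32-bit hexadecimal is 0xECBE61AF.
Stored little-endian, the bytes at ascending addresses are AF 61 BE EC.
Read back as big-endian, the last byte is least significant, giving 0xAF61BEEC.

0xAF61BEEC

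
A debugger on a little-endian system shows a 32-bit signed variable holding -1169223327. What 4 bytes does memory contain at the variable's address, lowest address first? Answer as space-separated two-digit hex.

Two's complement of -1169223327 in 32 bits: 1169223327 = 0x45B0EE9F; invert → 0xBA4F1160; add 1 → 0xBA4F1161.
Split into bytes (most-significant first): BA 4F 11 61.
Little-endian stores the least-significant byte at the lowest address.
So at ascending addresses the bytes are 61 11 4F BA.

61 11 4F BA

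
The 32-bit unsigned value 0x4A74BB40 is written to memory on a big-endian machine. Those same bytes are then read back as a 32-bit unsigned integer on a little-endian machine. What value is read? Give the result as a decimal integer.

1086026826

Stored big-endian, the bytes at ascending addresses are 4A 74 BB 40.
Read back as little-endian, the first byte is least significant, giving 0x40BB744A.
0x40BB744A = 1086026826.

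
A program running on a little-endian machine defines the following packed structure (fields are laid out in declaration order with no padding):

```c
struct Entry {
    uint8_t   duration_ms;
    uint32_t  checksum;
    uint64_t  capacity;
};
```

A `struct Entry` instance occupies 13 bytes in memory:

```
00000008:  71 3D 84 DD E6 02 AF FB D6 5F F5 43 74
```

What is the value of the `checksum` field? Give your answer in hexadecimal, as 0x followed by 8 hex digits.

`checksum` follows `duration_ms` (1 byte), so it starts at byte offset 1 and occupies 4 bytes.
Bytes at offsets 1..4: 3D 84 DD E6.
Little-endian stores the least-significant byte at the lowest address.
Reassemble most-significant byte first: E6 DD 84 3D → 0xE6DD843D.

0xE6DD843D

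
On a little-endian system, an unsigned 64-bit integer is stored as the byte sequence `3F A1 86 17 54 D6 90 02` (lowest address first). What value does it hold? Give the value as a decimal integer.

In little-endian order the low byte comes first in memory.
Reassemble most-significant byte first: 02 90 D6 54 17 86 A1 3F → 0x0290D6541786A13F.
0x0290D6541786A13F = 184883241382486335.

184883241382486335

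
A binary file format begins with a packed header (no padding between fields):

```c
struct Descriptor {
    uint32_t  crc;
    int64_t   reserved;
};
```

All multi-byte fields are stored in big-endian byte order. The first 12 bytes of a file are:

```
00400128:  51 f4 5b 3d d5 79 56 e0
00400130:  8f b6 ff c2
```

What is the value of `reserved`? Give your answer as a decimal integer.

`reserved` follows `crc` (4 bytes), so it starts at byte offset 4 and occupies 8 bytes.
Bytes at offsets 4..11: D5 79 56 E0 8F B6 FF C2.
In big-endian order the high byte comes first in memory.
The bytes are already most-significant first: 0xD57956E08FB6FFC2.
Top bit is set, so as a signed 64-bit value this is 0xD57956E08FB6FFC2 − 2^64 = -3064322548965113918.

-3064322548965113918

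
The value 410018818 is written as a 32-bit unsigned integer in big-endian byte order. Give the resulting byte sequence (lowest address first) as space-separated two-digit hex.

410018818 in hexadecimal, padded to 32 bits, is 0x18706402.
Split into bytes (most-significant first): 18 70 64 02.
Big-endian: lowest address holds the most-significant byte.
So the memory order matches the most-significant-first order: 18 70 64 02.

18 70 64 02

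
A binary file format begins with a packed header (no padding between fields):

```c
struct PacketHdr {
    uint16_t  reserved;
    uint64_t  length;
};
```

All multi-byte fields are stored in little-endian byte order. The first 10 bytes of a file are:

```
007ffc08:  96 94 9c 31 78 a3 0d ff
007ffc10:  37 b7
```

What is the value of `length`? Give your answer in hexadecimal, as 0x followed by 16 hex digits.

0xB737FF0DA378319C

`length` follows `reserved` (2 bytes), so it starts at byte offset 2 and occupies 8 bytes.
Bytes at offsets 2..9: 9C 31 78 A3 0D FF 37 B7.
Little-endian: lowest address holds the least-significant byte.
Reassemble most-significant byte first: B7 37 FF 0D A3 78 31 9C → 0xB737FF0DA378319C.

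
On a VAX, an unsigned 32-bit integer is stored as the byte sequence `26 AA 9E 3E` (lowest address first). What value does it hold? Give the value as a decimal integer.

In little-endian order the low byte comes first in memory.
Reassemble most-significant byte first: 3E 9E AA 26 → 0x3E9EAA26.
0x3E9EAA26 = 1050585638.

1050585638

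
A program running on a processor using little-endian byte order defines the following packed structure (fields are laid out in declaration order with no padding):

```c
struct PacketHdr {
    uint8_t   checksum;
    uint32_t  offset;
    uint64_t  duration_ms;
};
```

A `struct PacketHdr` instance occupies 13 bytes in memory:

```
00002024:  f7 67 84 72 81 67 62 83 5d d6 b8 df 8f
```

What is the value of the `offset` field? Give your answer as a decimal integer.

`offset` follows `checksum` (1 byte), so it starts at byte offset 1 and occupies 4 bytes.
Bytes at offsets 1..4: 67 84 72 81.
Little-endian stores the least-significant byte at the lowest address.
Reassemble most-significant byte first: 81 72 84 67 → 0x81728467.
0x81728467 = 2171765863.

2171765863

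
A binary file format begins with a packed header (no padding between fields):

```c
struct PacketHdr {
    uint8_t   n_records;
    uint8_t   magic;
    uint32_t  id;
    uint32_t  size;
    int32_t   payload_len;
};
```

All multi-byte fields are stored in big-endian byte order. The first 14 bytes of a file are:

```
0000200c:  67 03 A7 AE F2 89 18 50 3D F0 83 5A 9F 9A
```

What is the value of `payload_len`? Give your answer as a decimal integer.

-2091212902

`payload_len` follows `n_records` (1 B), `magic` (1 B), `id` (4 B), `size` (4 B), so it starts at offset 1 + 1 + 4 + 4 = 10 and occupies 4 bytes.
Bytes at offsets 10..13: 83 5A 9F 9A.
In big-endian order the high byte comes first in memory.
The bytes are already most-significant first: 0x835A9F9A.
Top bit is set, so as a signed 32-bit value this is 0x835A9F9A − 2^32 = -2091212902.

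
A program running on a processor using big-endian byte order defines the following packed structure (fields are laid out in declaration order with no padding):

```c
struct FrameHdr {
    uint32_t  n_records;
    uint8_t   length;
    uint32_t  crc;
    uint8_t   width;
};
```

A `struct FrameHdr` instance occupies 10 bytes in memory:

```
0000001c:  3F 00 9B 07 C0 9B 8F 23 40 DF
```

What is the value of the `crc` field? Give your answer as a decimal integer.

2609849152

`crc` follows `n_records` (4 B), `length` (1 B), so it starts at offset 4 + 1 = 5 and occupies 4 bytes.
Bytes at offsets 5..8: 9B 8F 23 40.
Big-endian: lowest address holds the most-significant byte.
The bytes are already most-significant first: 0x9B8F2340.
0x9B8F2340 = 2609849152.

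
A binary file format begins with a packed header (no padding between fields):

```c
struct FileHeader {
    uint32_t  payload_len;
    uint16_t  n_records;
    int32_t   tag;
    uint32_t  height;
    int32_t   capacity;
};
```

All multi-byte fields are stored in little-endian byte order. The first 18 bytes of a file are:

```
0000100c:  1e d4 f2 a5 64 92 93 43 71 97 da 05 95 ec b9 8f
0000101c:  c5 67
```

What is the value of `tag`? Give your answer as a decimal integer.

-1754184813

`tag` follows `payload_len` (4 B), `n_records` (2 B), so it starts at offset 4 + 2 = 6 and occupies 4 bytes.
Bytes at offsets 6..9: 93 43 71 97.
In little-endian order the low byte comes first in memory.
Reassemble most-significant byte first: 97 71 43 93 → 0x97714393.
Top bit is set, so as a signed 32-bit value this is 0x97714393 − 2^32 = -1754184813.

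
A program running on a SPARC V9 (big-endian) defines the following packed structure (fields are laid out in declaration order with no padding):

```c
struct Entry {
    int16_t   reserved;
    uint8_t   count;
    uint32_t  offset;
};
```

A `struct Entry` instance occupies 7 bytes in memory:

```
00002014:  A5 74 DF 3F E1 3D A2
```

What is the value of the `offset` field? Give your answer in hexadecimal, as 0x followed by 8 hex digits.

`offset` follows `reserved` (2 B), `count` (1 B), so it starts at offset 2 + 1 = 3 and occupies 4 bytes.
Bytes at offsets 3..6: 3F E1 3D A2.
Big-endian stores the most-significant byte at the lowest address.
The bytes are already most-significant first: 0x3FE13DA2.

0x3FE13DA2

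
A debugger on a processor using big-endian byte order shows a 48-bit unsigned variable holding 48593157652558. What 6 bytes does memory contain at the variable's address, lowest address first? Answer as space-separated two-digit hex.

2C 31 F9 E6 80 4E

48593157652558 in hexadecimal, padded to 48 bits, is 0x2C31F9E6804E.
Split into bytes (most-significant first): 2C 31 F9 E6 80 4E.
Big-endian: lowest address holds the most-significant byte.
So the memory order matches the most-significant-first order: 2C 31 F9 E6 80 4E.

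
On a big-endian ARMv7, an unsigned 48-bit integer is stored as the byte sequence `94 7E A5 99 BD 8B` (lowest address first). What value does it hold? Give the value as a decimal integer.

Big-endian stores the most-significant byte at the lowest address.
The bytes are already most-significant first: 0x947EA599BD8B.
0x947EA599BD8B = 163271665106315.

163271665106315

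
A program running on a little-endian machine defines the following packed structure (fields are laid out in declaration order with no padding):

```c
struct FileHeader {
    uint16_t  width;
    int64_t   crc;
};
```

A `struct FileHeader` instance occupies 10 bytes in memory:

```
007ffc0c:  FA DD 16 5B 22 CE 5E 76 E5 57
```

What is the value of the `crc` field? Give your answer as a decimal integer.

6333598600523832086

`crc` follows `width` (2 bytes), so it starts at byte offset 2 and occupies 8 bytes.
Bytes at offsets 2..9: 16 5B 22 CE 5E 76 E5 57.
Little-endian stores the least-significant byte at the lowest address.
Reassemble most-significant byte first: 57 E5 76 5E CE 22 5B 16 → 0x57E5765ECE225B16.
0x57E5765ECE225B16 = 6333598600523832086.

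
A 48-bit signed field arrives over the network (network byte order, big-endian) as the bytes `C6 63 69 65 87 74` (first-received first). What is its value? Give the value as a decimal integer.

-63344704387212

Big-endian: lowest address holds the most-significant byte.
The bytes are already most-significant first: 0xC66369658774.
Top bit is set, so as a signed 48-bit value this is 0xC66369658774 − 2^48 = -63344704387212.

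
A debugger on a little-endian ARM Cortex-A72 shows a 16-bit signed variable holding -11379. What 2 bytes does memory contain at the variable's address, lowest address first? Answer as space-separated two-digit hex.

Two's complement of -11379 in 16 bits: 11379 = 0x2C73; invert → 0xD38C; add 1 → 0xD38D.
Split into bytes (most-significant first): D3 8D.
Little-endian stores the least-significant byte at the lowest address.
So at ascending addresses the bytes are 8D D3.

8D D3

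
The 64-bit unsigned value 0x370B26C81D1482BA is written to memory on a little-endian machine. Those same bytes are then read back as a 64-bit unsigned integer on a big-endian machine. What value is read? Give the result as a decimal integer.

Stored little-endian, the bytes at ascending addresses are BA 82 14 1D C8 26 0B 37.
Read back as big-endian, the last byte is least significant, giving 0xBA82141DC8260B37.
0xBA82141DC8260B37 = 13439326356171524919.

13439326356171524919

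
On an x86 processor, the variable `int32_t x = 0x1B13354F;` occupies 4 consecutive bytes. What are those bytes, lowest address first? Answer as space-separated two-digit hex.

Split into bytes (most-significant first): 1B 13 35 4F.
In little-endian order the low byte comes first in memory.
So at ascending addresses the bytes are 4F 35 13 1B.

4F 35 13 1B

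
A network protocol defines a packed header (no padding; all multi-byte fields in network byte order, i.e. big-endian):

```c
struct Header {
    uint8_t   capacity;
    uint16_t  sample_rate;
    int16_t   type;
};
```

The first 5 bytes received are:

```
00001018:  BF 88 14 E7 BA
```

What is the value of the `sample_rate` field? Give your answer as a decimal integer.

34836

`sample_rate` follows `capacity` (1 byte), so it starts at byte offset 1 and occupies 2 bytes.
Bytes at offsets 1..2: 88 14.
In big-endian order the high byte comes first in memory.
The bytes are already most-significant first: 0x8814.
0x8814 = 34836.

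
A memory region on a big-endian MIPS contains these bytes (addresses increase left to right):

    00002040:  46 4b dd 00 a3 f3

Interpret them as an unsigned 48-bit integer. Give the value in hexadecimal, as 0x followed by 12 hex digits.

0x464BDD00A3F3

Big-endian: lowest address holds the most-significant byte.
The bytes are already most-significant first: 0x464BDD00A3F3.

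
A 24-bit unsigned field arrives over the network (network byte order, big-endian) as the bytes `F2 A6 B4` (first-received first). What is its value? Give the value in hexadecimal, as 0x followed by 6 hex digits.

0xF2A6B4

Big-endian: lowest address holds the most-significant byte.
The bytes are already most-significant first: 0xF2A6B4.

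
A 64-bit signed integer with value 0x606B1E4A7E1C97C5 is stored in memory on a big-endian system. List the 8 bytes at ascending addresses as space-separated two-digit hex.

60 6B 1E 4A 7E 1C 97 C5

Split into bytes (most-significant first): 60 6B 1E 4A 7E 1C 97 C5.
Big-endian stores the most-significant byte at the lowest address.
So the memory order matches the most-significant-first order: 60 6B 1E 4A 7E 1C 97 C5.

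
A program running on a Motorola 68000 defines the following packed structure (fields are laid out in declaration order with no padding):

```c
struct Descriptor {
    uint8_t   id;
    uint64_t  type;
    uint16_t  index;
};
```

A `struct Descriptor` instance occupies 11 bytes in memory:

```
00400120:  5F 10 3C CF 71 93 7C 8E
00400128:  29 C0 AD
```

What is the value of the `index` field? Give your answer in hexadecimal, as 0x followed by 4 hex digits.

0xC0AD

`index` follows `id` (1 B), `type` (8 B), so it starts at offset 1 + 8 = 9 and occupies 2 bytes.
Bytes at offsets 9..10: C0 AD.
Big-endian stores the most-significant byte at the lowest address.
The bytes are already most-significant first: 0xC0AD.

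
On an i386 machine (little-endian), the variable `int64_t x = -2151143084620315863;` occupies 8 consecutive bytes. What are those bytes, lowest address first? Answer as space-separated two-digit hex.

Two's complement of -2151143084620315863 in 64 bits: 2151143084620315863 = 0x1DDA653CFBD4FCD7; invert → 0xE2259AC3042B0328; add 1 → 0xE2259AC3042B0329.
Split into bytes (most-significant first): E2 25 9A C3 04 2B 03 29.
In little-endian order the low byte comes first in memory.
So at ascending addresses the bytes are 29 03 2B 04 C3 9A 25 E2.

29 03 2B 04 C3 9A 25 E2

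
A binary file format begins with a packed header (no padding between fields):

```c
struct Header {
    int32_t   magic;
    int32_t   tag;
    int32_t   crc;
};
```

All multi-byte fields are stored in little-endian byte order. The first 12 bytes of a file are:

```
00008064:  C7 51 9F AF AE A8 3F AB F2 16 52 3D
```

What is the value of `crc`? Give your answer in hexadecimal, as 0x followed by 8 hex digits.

0x3D5216F2

`crc` follows `magic` (4 B), `tag` (4 B), so it starts at offset 4 + 4 = 8 and occupies 4 bytes.
Bytes at offsets 8..11: F2 16 52 3D.
Little-endian: lowest address holds the least-significant byte.
Reassemble most-significant byte first: 3D 52 16 F2 → 0x3D5216F2.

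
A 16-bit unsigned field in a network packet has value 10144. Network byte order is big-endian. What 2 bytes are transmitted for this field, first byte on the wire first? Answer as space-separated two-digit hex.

10144 in hexadecimal, padded to 16 bits, is 0x27A0.
Split into bytes (most-significant first): 27 A0.
In big-endian order the high byte comes first in memory.
So the memory order matches the most-significant-first order: 27 A0.

27 A0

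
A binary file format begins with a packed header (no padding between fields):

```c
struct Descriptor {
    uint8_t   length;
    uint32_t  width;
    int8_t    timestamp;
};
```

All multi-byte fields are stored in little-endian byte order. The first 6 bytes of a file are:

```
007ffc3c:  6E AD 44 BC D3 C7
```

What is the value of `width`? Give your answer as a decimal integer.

3552330925

`width` follows `length` (1 byte), so it starts at byte offset 1 and occupies 4 bytes.
Bytes at offsets 1..4: AD 44 BC D3.
Little-endian stores the least-significant byte at the lowest address.
Reassemble most-significant byte first: D3 BC 44 AD → 0xD3BC44AD.
0xD3BC44AD = 3552330925.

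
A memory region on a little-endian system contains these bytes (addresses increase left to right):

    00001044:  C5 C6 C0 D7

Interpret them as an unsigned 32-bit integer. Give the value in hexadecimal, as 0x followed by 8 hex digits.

Little-endian: lowest address holds the least-significant byte.
Reassemble most-significant byte first: D7 C0 C6 C5 → 0xD7C0C6C5.

0xD7C0C6C5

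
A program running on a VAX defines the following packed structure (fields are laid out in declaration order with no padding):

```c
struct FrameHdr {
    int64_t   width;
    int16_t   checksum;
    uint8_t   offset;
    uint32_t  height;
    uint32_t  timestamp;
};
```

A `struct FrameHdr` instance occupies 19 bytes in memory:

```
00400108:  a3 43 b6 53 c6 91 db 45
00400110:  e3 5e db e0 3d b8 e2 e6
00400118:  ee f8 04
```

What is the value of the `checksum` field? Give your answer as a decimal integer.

`checksum` follows `width` (8 bytes), so it starts at byte offset 8 and occupies 2 bytes.
Bytes at offsets 8..9: E3 5E.
In little-endian order the low byte comes first in memory.
Reassemble most-significant byte first: 5E E3 → 0x5EE3.
0x5EE3 = 24291.

24291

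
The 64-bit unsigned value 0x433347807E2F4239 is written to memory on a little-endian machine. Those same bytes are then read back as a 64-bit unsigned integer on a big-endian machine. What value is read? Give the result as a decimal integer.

Stored little-endian, the bytes at ascending addresses are 39 42 2F 7E 80 47 33 43.
Read back as big-endian, the last byte is least significant, giving 0x39422F7E80473343.
0x39422F7E80473343 = 4125912428989330243.

4125912428989330243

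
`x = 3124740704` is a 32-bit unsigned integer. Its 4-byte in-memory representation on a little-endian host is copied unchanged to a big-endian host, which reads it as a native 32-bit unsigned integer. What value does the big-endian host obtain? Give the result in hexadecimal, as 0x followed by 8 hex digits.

0x60C23FBA

3124740704 in 32-bit hexadecimal is 0xBA3FC260.
Stored little-endian, the bytes at ascending addresses are 60 C2 3F BA.
Read back as big-endian, the last byte is least significant, giving 0x60C23FBA.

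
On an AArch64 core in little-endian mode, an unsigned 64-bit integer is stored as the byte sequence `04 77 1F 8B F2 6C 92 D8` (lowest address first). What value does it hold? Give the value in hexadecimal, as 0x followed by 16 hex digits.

Little-endian stores the least-significant byte at the lowest address.
Reassemble most-significant byte first: D8 92 6C F2 8B 1F 77 04 → 0xD8926CF28B1F7704.

0xD8926CF28B1F7704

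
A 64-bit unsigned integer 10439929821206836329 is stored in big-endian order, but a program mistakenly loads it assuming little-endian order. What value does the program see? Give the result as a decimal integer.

10439929821206836329 in 64-bit hexadecimal is 0x90E214DBF90A7469.
Stored big-endian, the bytes at ascending addresses are 90 E2 14 DB F9 0A 74 69.
Read back as little-endian, the first byte is least significant, giving 0x69740AF9DB14E290.
0x69740AF9DB14E290 = 7598710539519582864.

7598710539519582864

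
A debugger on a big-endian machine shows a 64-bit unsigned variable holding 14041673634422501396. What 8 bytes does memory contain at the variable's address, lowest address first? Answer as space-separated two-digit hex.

C2 DE 0B C6 47 B8 B0 14

14041673634422501396 in hexadecimal, padded to 64 bits, is 0xC2DE0BC647B8B014.
Split into bytes (most-significant first): C2 DE 0B C6 47 B8 B0 14.
Big-endian stores the most-significant byte at the lowest address.
So the memory order matches the most-significant-first order: C2 DE 0B C6 47 B8 B0 14.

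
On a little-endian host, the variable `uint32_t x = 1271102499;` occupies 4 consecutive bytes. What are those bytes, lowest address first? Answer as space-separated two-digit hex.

23 7C C3 4B

1271102499 in hexadecimal, padded to 32 bits, is 0x4BC37C23.
Split into bytes (most-significant first): 4B C3 7C 23.
Little-endian stores the least-significant byte at the lowest address.
So at ascending addresses the bytes are 23 7C C3 4B.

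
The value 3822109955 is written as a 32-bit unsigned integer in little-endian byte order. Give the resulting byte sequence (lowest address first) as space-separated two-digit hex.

03 C5 D0 E3

3822109955 in hexadecimal, padded to 32 bits, is 0xE3D0C503.
Split into bytes (most-significant first): E3 D0 C5 03.
Little-endian stores the least-significant byte at the lowest address.
So at ascending addresses the bytes are 03 C5 D0 E3.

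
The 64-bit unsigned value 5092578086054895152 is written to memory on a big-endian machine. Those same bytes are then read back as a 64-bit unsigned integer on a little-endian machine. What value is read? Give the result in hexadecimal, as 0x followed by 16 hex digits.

0x309E3DA2C978AC46

5092578086054895152 in 64-bit hexadecimal is 0x46AC78C9A23D9E30.
Stored big-endian, the bytes at ascending addresses are 46 AC 78 C9 A2 3D 9E 30.
Read back as little-endian, the first byte is least significant, giving 0x309E3DA2C978AC46.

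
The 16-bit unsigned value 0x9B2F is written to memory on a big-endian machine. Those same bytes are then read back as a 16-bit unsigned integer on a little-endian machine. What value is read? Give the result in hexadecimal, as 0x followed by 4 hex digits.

0x2F9B

Stored big-endian, the bytes at ascending addresses are 9B 2F.
Read back as little-endian, the first byte is least significant, giving 0x2F9B.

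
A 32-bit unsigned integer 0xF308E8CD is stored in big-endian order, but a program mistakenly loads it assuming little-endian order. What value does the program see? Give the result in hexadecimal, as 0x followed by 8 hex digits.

Stored big-endian, the bytes at ascending addresses are F3 08 E8 CD.
Read back as little-endian, the first byte is least significant, giving 0xCDE808F3.

0xCDE808F3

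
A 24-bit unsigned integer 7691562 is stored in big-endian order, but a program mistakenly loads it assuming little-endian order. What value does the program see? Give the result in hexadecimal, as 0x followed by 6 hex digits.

7691562 in 24-bit hexadecimal is 0x755D2A.
Stored big-endian, the bytes at ascending addresses are 75 5D 2A.
Read back as little-endian, the first byte is least significant, giving 0x2A5D75.

0x2A5D75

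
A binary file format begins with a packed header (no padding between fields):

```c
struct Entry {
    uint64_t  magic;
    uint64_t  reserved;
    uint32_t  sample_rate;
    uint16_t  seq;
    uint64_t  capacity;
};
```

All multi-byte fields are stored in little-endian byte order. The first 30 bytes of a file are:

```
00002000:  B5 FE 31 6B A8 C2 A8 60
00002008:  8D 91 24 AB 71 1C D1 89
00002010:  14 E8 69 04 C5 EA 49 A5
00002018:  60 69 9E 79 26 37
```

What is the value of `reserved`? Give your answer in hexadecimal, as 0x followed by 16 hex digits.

`reserved` follows `magic` (8 bytes), so it starts at byte offset 8 and occupies 8 bytes.
Bytes at offsets 8..15: 8D 91 24 AB 71 1C D1 89.
Little-endian: lowest address holds the least-significant byte.
Reassemble most-significant byte first: 89 D1 1C 71 AB 24 91 8D → 0x89D11C71AB24918D.

0x89D11C71AB24918D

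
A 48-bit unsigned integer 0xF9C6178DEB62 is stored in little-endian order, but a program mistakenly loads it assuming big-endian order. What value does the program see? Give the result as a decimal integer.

108763823982329

Stored little-endian, the bytes at ascending addresses are 62 EB 8D 17 C6 F9.
Read back as big-endian, the last byte is least significant, giving 0x62EB8D17C6F9.
0x62EB8D17C6F9 = 108763823982329.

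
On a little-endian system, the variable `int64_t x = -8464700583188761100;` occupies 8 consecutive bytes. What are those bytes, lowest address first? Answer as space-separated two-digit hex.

Two's complement of -8464700583188761100 in 64 bits: 8464700583188761100 = 0x7578A8551F020A0C; invert → 0x8A8757AAE0FDF5F3; add 1 → 0x8A8757AAE0FDF5F4.
Split into bytes (most-significant first): 8A 87 57 AA E0 FD F5 F4.
In little-endian order the low byte comes first in memory.
So at ascending addresses the bytes are F4 F5 FD E0 AA 57 87 8A.

F4 F5 FD E0 AA 57 87 8A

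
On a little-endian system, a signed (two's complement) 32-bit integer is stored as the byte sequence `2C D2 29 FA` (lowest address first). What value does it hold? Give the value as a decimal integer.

Little-endian: lowest address holds the least-significant byte.
Reassemble most-significant byte first: FA 29 D2 2C → 0xFA29D22C.
Top bit is set, so as a signed 32-bit value this is 0xFA29D22C − 2^32 = -97922516.

-97922516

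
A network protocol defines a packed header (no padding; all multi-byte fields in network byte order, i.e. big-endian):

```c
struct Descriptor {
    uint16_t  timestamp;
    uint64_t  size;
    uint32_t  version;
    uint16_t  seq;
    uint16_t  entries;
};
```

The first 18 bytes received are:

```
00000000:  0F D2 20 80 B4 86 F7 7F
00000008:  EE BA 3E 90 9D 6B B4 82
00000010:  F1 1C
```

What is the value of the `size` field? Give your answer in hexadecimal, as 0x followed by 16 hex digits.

`size` follows `timestamp` (2 bytes), so it starts at byte offset 2 and occupies 8 bytes.
Bytes at offsets 2..9: 20 80 B4 86 F7 7F EE BA.
Big-endian stores the most-significant byte at the lowest address.
The bytes are already most-significant first: 0x2080B486F77FEEBA.

0x2080B486F77FEEBA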